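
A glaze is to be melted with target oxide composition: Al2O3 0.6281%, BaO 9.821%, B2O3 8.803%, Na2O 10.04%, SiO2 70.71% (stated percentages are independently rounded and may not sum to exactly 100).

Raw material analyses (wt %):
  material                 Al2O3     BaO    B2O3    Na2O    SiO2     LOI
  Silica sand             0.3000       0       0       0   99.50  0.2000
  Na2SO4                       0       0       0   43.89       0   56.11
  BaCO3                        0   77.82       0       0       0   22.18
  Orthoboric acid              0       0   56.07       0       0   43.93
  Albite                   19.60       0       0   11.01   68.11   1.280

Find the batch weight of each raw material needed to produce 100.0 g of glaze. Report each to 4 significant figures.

Values along the way are printed with 4-significant-digit rounding when written out; every computation maintains full precision from first step to last. Each reported value takes just one rounding. Derived quantities (the five compositions, totals, yield, glass mass, LOI) are computed using the weight values for 100.0 g of glass in full precision, as set out in problem or answer.
Oxide-by-oxide targets in 100.0 g glaze:
  Al2O3: 0.6281% × 100.0 = 0.6281 g
  BaO: 9.821% × 100.0 = 9.821 g
  B2O3: 8.803% × 100.0 = 8.803 g
  Na2O: 10.04% × 100.0 = 10.04 g
  SiO2: 70.71% × 100.0 = 70.71 g
Mass-balance tally per oxide per the reported batch figures, for the quoted basis mass (each sum matches its target mass net of answer rounding effects):
  Al2O3: 69.60·0.003000 + 2.139·0.1960 = 0.6280 g (target 0.6281 g)
  BaO: 12.62·0.7782 = 9.821 g (target 9.821 g)
  B2O3: 15.70·0.5607 = 8.803 g (target 8.803 g)
  Na2O: 22.34·0.4389 + 2.139·0.1101 = 10.04 g (target 10.04 g)
  SiO2: 69.60·0.9950 + 2.139·0.6811 = 70.71 g (target 70.71 g)
Glass mass check: total batch − LOI = 100.0 g (summing oxide targets gives 100.0 g; with the basis standing at 100.0 g — gaps are rounding artifacts).
Whole-batch sum: Σ batch = 122.4 g; Σ batch·LOI gives LOI loss = 22.40 g; as yield: glass ÷ batch → 81.70%.

Batch per 100.0 g glaze:
  Silica sand: 69.60 g
  Na2SO4: 22.34 g
  BaCO3: 12.62 g
  Orthoboric acid: 15.70 g
  Albite: 2.139 g
Total batch = 122.4 g; LOI loss = 22.40 g; yield = 81.70%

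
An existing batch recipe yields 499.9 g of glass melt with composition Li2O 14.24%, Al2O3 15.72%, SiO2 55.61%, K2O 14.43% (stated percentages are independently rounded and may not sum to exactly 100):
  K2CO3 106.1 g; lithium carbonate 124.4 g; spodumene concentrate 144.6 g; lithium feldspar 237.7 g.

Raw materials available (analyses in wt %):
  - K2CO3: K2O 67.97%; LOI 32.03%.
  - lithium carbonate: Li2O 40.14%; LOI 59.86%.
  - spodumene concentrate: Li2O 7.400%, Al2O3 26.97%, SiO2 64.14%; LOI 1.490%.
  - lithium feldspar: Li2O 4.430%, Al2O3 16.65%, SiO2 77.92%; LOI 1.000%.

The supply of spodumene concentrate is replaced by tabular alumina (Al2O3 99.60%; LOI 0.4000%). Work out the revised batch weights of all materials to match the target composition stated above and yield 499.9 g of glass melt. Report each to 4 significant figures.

Rounding to four significant figures extends to each intermediate as displayed — full precision is carried at each step. Every reported figure receives exactly one rounding. The derived quantities (yield, four oxide percentages, LOI, the totals, net glass mass) are re-derived from the weighed amounts at 499.9 g of glass in full precision, as written in the question or the answer.
The oxide mass targets at 499.9 g glass melt:
  Li2O: 14.24% × 499.9 = 71.19 g
  Al2O3: 15.72% × 499.9 = 78.58 g
  SiO2: 55.61% × 499.9 = 278.0 g
  K2O: 14.43% × 499.9 = 72.14 g
Verifying the oxide balance working from each reported weight, at the basis given (oxide sums agree with the targets within answer rounding):
  Li2O: 138.0·0.4014 + 356.8·0.04430 = 71.20 g (target 71.19 g)
  Al2O3: 19.26·0.9960 + 356.8·0.1665 = 78.59 g (target 78.58 g)
  SiO2: 356.8·0.7792 = 278.0 g (target 278.0 g)
  K2O: 106.1·0.6797 = 72.12 g (target 72.14 g)
The glass-mass cross-check: whole batch net of LOI = 499.9 g (targets for the oxides total 499.9 g; the stated basis being 499.9 g — rounding explains the deltas).
Whole-batch sum: Σ batch = 620.2 g; ignition loss, Σ(batch × LOI) = 120.2 g; yield = glass ÷ total batch = 80.61%.

Revised batch per 499.9 g glass melt:
  K2CO3: 106.1 g
  lithium carbonate: 138.0 g
  tabular alumina: 19.26 g
  lithium feldspar: 356.8 g
Total batch = 620.2 g; LOI loss = 120.2 g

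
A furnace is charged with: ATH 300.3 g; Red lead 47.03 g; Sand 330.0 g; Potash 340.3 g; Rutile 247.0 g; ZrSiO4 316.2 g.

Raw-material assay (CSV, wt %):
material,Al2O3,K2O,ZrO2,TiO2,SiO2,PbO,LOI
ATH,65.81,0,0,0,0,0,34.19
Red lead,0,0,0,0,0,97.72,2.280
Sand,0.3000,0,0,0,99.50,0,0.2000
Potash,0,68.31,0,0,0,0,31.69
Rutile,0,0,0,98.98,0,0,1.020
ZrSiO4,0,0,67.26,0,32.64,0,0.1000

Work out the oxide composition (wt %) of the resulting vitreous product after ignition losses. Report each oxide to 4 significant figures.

Working values are printed rounded off to 4 significant figures within the worked lines — the whole derivation keeps exact precision through the solve. Every reported number is rounded once only — the derived quantities (totals, the yield, net glass mass, six oxide percentages, LOI) are rebuilt from the batch weights at 1366 g of glass in full float precision exactly as shown in the problem or answer text.
Per-oxide mass from batch:
  Al2O3: 300.3·0.6581 + 330.0·0.003000 = 198.6 g
  K2O: 340.3·0.6831 = 232.5 g
  ZrO2: 316.2·0.6726 = 212.7 g
  TiO2: 247.0·0.9898 = 244.5 g
  SiO2: 330.0·0.9950 + 316.2·0.3264 = 431.6 g
  PbO: 47.03·0.9772 = 45.96 g
LOI: 300.3·0.3419 + 47.03·0.02280 + 330.0·0.002000 + 340.3·0.3169 + 247.0·0.01020 + 316.2·0.001000 = 215.1 g
batch − LOI leaves glass = 1581 − 215.1 = 1366 g (= the summed oxide contributions)
percent share: oxide ÷ glass, ×100

Glass mass = 1366 g (batch 1581 − LOI 215.1).
Composition: Al2O3 14.54%, K2O 17.02%, ZrO2 15.57%, TiO2 17.90%, SiO2 31.60%, PbO 3.365%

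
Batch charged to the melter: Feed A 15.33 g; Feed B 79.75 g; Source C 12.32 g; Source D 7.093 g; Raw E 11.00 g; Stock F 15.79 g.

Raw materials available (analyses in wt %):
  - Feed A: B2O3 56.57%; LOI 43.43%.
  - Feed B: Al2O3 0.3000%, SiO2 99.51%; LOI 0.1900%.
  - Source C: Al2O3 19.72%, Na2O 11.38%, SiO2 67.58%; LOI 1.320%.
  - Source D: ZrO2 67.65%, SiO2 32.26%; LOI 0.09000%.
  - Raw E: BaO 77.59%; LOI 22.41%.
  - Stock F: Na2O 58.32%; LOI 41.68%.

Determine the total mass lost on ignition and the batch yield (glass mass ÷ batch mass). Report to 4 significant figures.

LOI loss = 16.02 g; glass = 125.3 g; yield = 88.66%

The working math holds full float precision through every step — intermediates are shown, rounded to four significant digits, as written. Exactly one rounding is applied to each reported result; derived quantities (six oxide percentages, LOI, the yield, the totals, net glass mass) are carried from the weighed amounts per 125.3 g of glass at full float precision, exactly as shown in question or answer.
Each material's LOI contribution:
  Feed A: 15.33 × 0.4343 = 6.658 g
  Feed B: 79.75 × 0.001900 = 0.1515 g
  Source C: 12.32 × 0.01320 = 0.1626 g
  Source D: 7.093 × 9.000e-04 = 0.006384 g
  Raw E: 11.00 × 0.2241 = 2.465 g
  Stock F: 15.79 × 0.4168 = 6.581 g
Total LOI = 16.02 g
Glass = batch − LOI = 141.3 − 16.02 = 125.3 g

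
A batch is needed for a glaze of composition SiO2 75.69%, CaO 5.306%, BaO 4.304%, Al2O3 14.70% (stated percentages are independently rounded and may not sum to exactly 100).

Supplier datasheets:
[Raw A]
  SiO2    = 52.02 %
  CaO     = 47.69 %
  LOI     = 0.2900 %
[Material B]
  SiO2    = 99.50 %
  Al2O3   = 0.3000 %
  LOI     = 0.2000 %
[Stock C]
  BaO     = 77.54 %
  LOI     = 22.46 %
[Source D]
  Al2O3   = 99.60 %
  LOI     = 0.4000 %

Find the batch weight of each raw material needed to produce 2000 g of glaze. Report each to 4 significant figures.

Every computation maintains exact precision end to end — values along the way appear rounded to four significant digits in the working. A single rounding completes every reported value. The derived quantities (the yield, net glass mass, LOI, totals, four oxide percentages) are rebuilt at exact precision using the weight values at 2000 g of glass precisely as stated by question or answer.
The oxide mass targets at 2000 g glaze:
  SiO2: 75.69% × 2000 = 1514 g
  CaO: 5.306% × 2000 = 106.1 g
  BaO: 4.304% × 2000 = 86.08 g
  Al2O3: 14.70% × 2000 = 294.0 g
Checking each oxide sum from the weights as reported, for the quoted basis mass (oxide sums agree with the targets net of answer rounding effects):
  SiO2: 222.5·0.5202 + 1405·0.9950 = 1514 g (target 1514 g)
  CaO: 222.5·0.4769 = 106.1 g (target 106.1 g)
  BaO: 111.0·0.7754 = 86.07 g (target 86.08 g)
  Al2O3: 1405·0.003000 + 290.9·0.9960 = 294.0 g (target 294.0 g)
Consistency of the glass mass: whole batch net of LOI = 2000 g (per-oxide target masses sum to 2000 g; the stated basis being 2000 g — differing by rounding only).
Batch total: Σ batch = 2029 g; LOI removed, Σ of batch·LOI: 29.55 g; glass ÷ batch gives a yield of 98.54%.

Batch per 2000 g glaze:
  Raw A: 222.5 g
  Material B: 1405 g
  Stock C: 111.0 g
  Source D: 290.9 g
Total batch = 2029 g; LOI loss = 29.55 g; yield = 98.54%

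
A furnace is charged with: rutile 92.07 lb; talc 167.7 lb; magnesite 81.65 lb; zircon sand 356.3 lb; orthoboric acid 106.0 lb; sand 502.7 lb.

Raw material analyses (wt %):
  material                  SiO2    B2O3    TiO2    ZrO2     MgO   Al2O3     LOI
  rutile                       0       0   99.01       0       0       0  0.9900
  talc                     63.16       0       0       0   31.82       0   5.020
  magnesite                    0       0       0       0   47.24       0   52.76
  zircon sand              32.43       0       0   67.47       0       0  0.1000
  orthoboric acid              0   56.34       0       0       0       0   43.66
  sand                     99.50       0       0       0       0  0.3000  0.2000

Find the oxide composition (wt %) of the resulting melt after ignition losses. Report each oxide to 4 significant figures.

All arithmetic keeps full float precision throughout. Working values are shown (rounded to four significant digits) as written. Every reported result sees exactly one rounding; all derived quantities are computed starting from the weights for 1206 lb of glass at full float precision (the six compositions, totals, glass mass, ignition loss, the yield) exactly as printed in the problem or answer text.
Delivered oxide masses:
  SiO2: 167.7·0.6316 + 356.3·0.3243 + 502.7·0.9950 = 721.7 lb
  B2O3: 106.0·0.5634 = 59.72 lb
  TiO2: 92.07·0.9901 = 91.16 lb
  ZrO2: 356.3·0.6747 = 240.4 lb
  MgO: 167.7·0.3182 + 81.65·0.4724 = 91.93 lb
  Al2O3: 502.7·0.003000 = 1.508 lb
LOI: 92.07·0.009900 + 167.7·0.05020 + 81.65·0.5276 + 356.3·0.001000 + 106.0·0.4366 + 502.7·0.002000 = 100.0 lb
batch − LOI leaves glass = 1306 − 100.0 = 1206 lb (= the summed oxide contributions)
percent by weight: oxide/glass ×100

Glass mass = 1206 lb (batch 1306 − LOI 100.0).
Composition: SiO2 59.82%, B2O3 4.950%, TiO2 7.556%, ZrO2 19.93%, MgO 7.621%, Al2O3 0.1250%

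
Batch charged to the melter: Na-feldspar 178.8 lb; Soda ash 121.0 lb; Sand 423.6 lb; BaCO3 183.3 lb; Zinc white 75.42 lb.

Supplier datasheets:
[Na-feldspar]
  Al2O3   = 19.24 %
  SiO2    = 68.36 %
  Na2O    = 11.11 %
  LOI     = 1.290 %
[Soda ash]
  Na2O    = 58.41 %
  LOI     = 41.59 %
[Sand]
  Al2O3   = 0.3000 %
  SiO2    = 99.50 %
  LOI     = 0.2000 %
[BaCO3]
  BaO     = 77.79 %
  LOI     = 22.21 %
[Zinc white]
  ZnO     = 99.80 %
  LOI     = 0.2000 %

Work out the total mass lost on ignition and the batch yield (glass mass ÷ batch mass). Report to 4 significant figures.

LOI loss = 94.34 lb; glass = 887.8 lb; yield = 90.39%

Working values are shown (rounded to 4 significant figures) between the steps. Every computation holds exact precision all the way through. Every reported value is rounded just once. All derived quantities (yield, totals, LOI, five oxide percentages, glass mass) are carried at full float precision from the weighed amounts per 887.8 lb of glass, as set out in the problem or the answer.
Each material's LOI contribution:
  Na-feldspar: 178.8 × 0.01290 = 2.307 lb
  Soda ash: 121.0 × 0.4159 = 50.32 lb
  Sand: 423.6 × 0.002000 = 0.8472 lb
  BaCO3: 183.3 × 0.2221 = 40.71 lb
  Zinc white: 75.42 × 0.002000 = 0.1508 lb
Total LOI = 94.34 lb
Glass = batch − LOI = 982.1 − 94.34 = 887.8 lb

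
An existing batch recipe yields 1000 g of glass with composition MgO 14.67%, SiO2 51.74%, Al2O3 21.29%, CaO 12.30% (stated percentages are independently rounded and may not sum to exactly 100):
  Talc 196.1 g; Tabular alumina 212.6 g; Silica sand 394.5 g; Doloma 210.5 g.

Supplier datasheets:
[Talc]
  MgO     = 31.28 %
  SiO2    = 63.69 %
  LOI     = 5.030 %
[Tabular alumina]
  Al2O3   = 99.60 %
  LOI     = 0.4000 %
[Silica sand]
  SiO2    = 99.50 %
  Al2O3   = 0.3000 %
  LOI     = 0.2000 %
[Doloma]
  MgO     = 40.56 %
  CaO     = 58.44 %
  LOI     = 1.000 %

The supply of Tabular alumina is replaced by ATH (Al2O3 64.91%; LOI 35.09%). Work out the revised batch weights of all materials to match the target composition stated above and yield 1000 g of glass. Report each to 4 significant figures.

In-progress results appear with 4-significant-digit rounding within the worked lines. The working math maintains full float precision at all times — every reported figure is rounded just once — the derived quantities are computed from the batch weights on 1000 g of glass at full precision (ignition loss, totals, four oxide percentages, yield, glass mass), exactly as printed in either problem or answer.
Oxide mass targets, per 1000 g glass:
  MgO: 14.67% × 1000 = 146.7 g
  SiO2: 51.74% × 1000 = 517.4 g
  Al2O3: 21.29% × 1000 = 212.9 g
  CaO: 12.30% × 1000 = 123.0 g
Per-oxide balance check using the reported weights, against the basis in use (each sum matches its target mass net of answer rounding effects):
  MgO: 196.1·0.3128 + 210.5·0.4056 = 146.7 g (target 146.7 g)
  SiO2: 196.1·0.6369 + 394.5·0.9950 = 517.4 g (target 517.4 g)
  Al2O3: 326.2·0.6491 + 394.5·0.003000 = 212.9 g (target 212.9 g)
  CaO: 210.5·0.5844 = 123.0 g (target 123.0 g)
Glass-mass closure: total batch − LOI = 1000 g (the targets, summed, come to 1000 g; with the basis standing at 1000 g — any gap is answer rounding).
Summing the batch: Σ batch = 1127 g; ignition loss, Σ(batch × LOI) = 127.2 g; as yield: glass ÷ batch → 88.71%.

Revised batch per 1000 g glass:
  Talc: 196.1 g
  ATH: 326.2 g
  Silica sand: 394.5 g
  Doloma: 210.5 g
Total batch = 1127 g; LOI loss = 127.2 g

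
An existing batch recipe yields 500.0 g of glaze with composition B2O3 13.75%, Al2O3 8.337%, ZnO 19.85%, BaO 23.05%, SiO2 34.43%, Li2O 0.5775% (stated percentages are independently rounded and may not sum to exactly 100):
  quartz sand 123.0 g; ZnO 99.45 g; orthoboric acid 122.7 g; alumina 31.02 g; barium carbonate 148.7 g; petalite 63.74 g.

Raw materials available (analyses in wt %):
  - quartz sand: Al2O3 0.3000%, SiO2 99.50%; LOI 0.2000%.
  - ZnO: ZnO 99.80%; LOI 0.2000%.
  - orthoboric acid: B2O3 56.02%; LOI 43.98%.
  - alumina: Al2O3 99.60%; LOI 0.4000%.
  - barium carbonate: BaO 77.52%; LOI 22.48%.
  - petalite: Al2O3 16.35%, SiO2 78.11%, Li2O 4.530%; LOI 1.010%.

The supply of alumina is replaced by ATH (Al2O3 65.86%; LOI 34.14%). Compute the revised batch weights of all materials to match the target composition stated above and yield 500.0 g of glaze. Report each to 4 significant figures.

Mid-chain values are shown rounded to four significant digits as written — all arithmetic maintains full precision throughout — exactly one rounding is applied to every reported result; derived quantities are computed from the batch weights on 500.0 g of glass at full float precision (the totals, the six compositions, yield, LOI, net glass mass) exactly as printed in question or answer.
Per-oxide target masses for 500.0 g glaze:
  B2O3: 13.75% × 500.0 = 68.75 g
  Al2O3: 8.337% × 500.0 = 41.68 g
  ZnO: 19.85% × 500.0 = 99.25 g
  BaO: 23.05% × 500.0 = 115.2 g
  SiO2: 34.43% × 500.0 = 172.2 g
  Li2O: 0.5775% × 500.0 = 2.888 g
Balance tally, oxide-wise, with the batch weights as given, on the stated basis (delivered sums recover each target modulo rounding of the values):
  B2O3: 122.7·0.5602 = 68.74 g (target 68.75 g)
  Al2O3: 123.0·0.003000 + 46.91·0.6586 + 63.74·0.1635 = 41.69 g (target 41.68 g)
  ZnO: 99.45·0.9980 = 99.25 g (target 99.25 g)
  BaO: 148.7·0.7752 = 115.3 g (target 115.2 g)
  SiO2: 123.0·0.9950 + 63.74·0.7811 = 172.2 g (target 172.2 g)
  Li2O: 63.74·0.04530 = 2.887 g (target 2.888 g)
Glass mass check: net batch after ignition = 500.0 g (targets for the oxides total 500.0 g; the stated basis being 500.0 g — rounding explains the deltas).
Adding the batch up: Σ batch = 604.5 g; the LOI term Σ batch·LOI equals 104.5 g; the yield ratio, glass ÷ batch: 82.71%.

Revised batch per 500.0 g glaze:
  quartz sand: 123.0 g
  ZnO: 99.45 g
  orthoboric acid: 122.7 g
  ATH: 46.91 g
  barium carbonate: 148.7 g
  petalite: 63.74 g
Total batch = 604.5 g; LOI loss = 104.5 g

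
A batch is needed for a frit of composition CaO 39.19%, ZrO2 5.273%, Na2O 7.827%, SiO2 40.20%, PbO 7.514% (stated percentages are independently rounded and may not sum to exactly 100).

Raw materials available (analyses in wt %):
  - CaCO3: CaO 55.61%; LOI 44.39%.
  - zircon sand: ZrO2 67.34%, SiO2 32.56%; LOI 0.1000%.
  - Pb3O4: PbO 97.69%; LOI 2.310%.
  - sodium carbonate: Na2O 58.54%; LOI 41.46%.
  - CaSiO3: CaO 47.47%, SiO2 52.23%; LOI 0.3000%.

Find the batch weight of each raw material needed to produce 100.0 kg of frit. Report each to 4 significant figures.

All internal work holds exact precision at each step. Rounding to four significant figures extends to every working value as shown — every reported number undergoes a single rounding. Derived quantities are rebuilt at exact precision (net glass mass, ignition loss, yield, the five compositions, the totals) using the weight values at 100.0 kg of glass, precisely as stated by problem or answer.
Target masses of each oxide per 100.0 kg frit:
  CaO: 39.19% × 100.0 = 39.19 kg
  ZrO2: 5.273% × 100.0 = 5.273 kg
  Na2O: 7.827% × 100.0 = 7.827 kg
  SiO2: 40.20% × 100.0 = 40.20 kg
  PbO: 7.514% × 100.0 = 7.514 kg
Oxide-by-oxide audit from the weights as reported, at the basis given (each sum matches its target mass inside rounding margins):
  CaO: 8.939·0.5561 + 72.09·0.4747 = 39.19 kg (target 39.19 kg)
  ZrO2: 7.830·0.6734 = 5.273 kg (target 5.273 kg)
  Na2O: 13.37·0.5854 = 7.827 kg (target 7.827 kg)
  SiO2: 7.830·0.3256 + 72.09·0.5223 = 40.20 kg (target 40.20 kg)
  PbO: 7.692·0.9769 = 7.514 kg (target 7.514 kg)
Auditing the glass mass value: Σ batch − LOI loss = 100.0 kg (the Σ of target masses is 100.0 kg; against the stated basis, 100.0 kg — differing by rounding only).
Batch grand total — Σ batch = 109.9 kg; the LOI term Σ batch·LOI equals 9.913 kg; yield: glass divided by total = 90.98%.

Batch per 100.0 kg frit:
  CaCO3: 8.939 kg
  zircon sand: 7.830 kg
  Pb3O4: 7.692 kg
  sodium carbonate: 13.37 kg
  CaSiO3: 72.09 kg
Total batch = 109.9 kg; LOI loss = 9.913 kg; yield = 90.98%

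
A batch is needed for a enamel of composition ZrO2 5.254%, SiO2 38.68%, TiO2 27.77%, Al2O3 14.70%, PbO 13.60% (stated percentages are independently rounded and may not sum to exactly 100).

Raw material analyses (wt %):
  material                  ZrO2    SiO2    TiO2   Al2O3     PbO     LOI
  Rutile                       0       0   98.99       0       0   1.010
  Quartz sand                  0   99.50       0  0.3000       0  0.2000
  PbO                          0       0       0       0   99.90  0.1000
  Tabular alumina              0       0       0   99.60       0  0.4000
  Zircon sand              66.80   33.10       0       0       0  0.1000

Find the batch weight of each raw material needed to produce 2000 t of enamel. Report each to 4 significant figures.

Working values appear, rounded to four significant figures, on the page — all arithmetic carries full float precision from first step to last. Each reported figure takes just one rounding; the derived quantities (yield, glass mass, ignition loss, the five compositions, the totals) are computed at full precision using the weight values at 2000 t of glass as given in either problem or answer.
Target masses of each oxide per 2000 t enamel:
  ZrO2: 5.254% × 2000 = 105.1 t
  SiO2: 38.68% × 2000 = 773.6 t
  TiO2: 27.77% × 2000 = 555.4 t
  Al2O3: 14.70% × 2000 = 294.0 t
  PbO: 13.60% × 2000 = 272.0 t
Per-oxide balance check using the reported weights, per the basis as stated (target by target, the sums agree once rounding is allowed for):
  ZrO2: 157.3·0.6680 = 105.1 t (target 105.1 t)
  SiO2: 725.2·0.9950 + 157.3·0.3310 = 773.6 t (target 773.6 t)
  TiO2: 561.1·0.9899 = 555.4 t (target 555.4 t)
  Al2O3: 725.2·0.003000 + 293.0·0.9960 = 294.0 t (target 294.0 t)
  PbO: 272.3·0.9990 = 272.0 t (target 272.0 t)
Mass balance on the glass: total batch − LOI = 2000 t (targets for the oxides total 2000 t; against the stated basis, 2000 t — differing by rounding only).
Total batch = Σ batch = 2009 t; LOI loss = Σ batch·LOI = 8.719 t; yield, glass over the total, = 99.57%.

Batch per 2000 t enamel:
  Rutile: 561.1 t
  Quartz sand: 725.2 t
  PbO: 272.3 t
  Tabular alumina: 293.0 t
  Zircon sand: 157.3 t
Total batch = 2009 t; LOI loss = 8.719 t; yield = 99.57%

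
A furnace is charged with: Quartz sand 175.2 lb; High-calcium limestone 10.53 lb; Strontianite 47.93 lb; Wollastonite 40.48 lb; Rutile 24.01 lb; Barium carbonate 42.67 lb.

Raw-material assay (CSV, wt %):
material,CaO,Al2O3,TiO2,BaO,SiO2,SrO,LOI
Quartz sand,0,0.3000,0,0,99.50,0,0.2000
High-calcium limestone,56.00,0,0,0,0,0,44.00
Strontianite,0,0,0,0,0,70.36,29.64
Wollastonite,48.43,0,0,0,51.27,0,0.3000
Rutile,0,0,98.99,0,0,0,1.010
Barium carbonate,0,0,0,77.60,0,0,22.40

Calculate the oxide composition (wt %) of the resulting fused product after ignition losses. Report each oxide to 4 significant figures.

Every computation runs at full precision through every step — the intermediate values are printed rounded off to 4 significant digits at each printed step. Every reported figure is rounded a single time — the derived quantities (net glass mass, yield, the six compositions, LOI, the totals) are carried in full precision starting from the weights for 311.7 lb of glass as quoted within the problem or the answer.
Oxide-by-oxide delivered mass:
  CaO: 10.53·0.5600 + 40.48·0.4843 = 25.50 lb
  Al2O3: 175.2·0.003000 = 0.5256 lb
  TiO2: 24.01·0.9899 = 23.77 lb
  BaO: 42.67·0.7760 = 33.11 lb
  SiO2: 175.2·0.9950 + 40.48·0.5127 = 195.1 lb
  SrO: 47.93·0.7036 = 33.72 lb
LOI: 175.2·0.002000 + 10.53·0.4400 + 47.93·0.2964 + 40.48·0.003000 + 24.01·0.01010 + 42.67·0.2240 = 29.11 lb
Glass = total batch minus LOI = 340.8 − 29.11 = 311.7 lb (consistent with Σ oxide mass)
percent share: oxide ÷ glass, ×100

Glass mass = 311.7 lb (batch 340.8 − LOI 29.11).
Composition: CaO 8.181%, Al2O3 0.1686%, TiO2 7.625%, BaO 10.62%, SiO2 62.58%, SrO 10.82%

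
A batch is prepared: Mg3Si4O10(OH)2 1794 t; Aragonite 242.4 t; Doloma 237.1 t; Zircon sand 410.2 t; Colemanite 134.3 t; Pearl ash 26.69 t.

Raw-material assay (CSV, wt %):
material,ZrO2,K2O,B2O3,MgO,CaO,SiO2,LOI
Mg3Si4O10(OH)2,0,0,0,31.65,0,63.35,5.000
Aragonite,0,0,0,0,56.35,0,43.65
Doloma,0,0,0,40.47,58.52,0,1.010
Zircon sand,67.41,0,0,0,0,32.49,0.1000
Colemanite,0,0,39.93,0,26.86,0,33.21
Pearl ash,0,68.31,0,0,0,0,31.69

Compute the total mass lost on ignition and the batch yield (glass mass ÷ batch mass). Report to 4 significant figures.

LOI loss = 251.4 t; glass = 2593 t; yield = 91.16%

Every computation carries full float precision at every stage; the intermediate values are printed, rounded to 4 significant figures, as written. A single rounding produces each reported number. The derived quantities are carried using the weight values at 2593 t of glass at full precision (ignition loss, the six compositions, glass mass, the yield, the totals) as given in either problem or answer.
Each material's LOI contribution:
  Mg3Si4O10(OH)2: 1794 × 0.05000 = 89.70 t
  Aragonite: 242.4 × 0.4365 = 105.8 t
  Doloma: 237.1 × 0.01010 = 2.395 t
  Zircon sand: 410.2 × 0.001000 = 0.4102 t
  Colemanite: 134.3 × 0.3321 = 44.60 t
  Pearl ash: 26.69 × 0.3169 = 8.458 t
Total LOI = 251.4 t
Glass = batch − LOI = 2845 − 251.4 = 2593 t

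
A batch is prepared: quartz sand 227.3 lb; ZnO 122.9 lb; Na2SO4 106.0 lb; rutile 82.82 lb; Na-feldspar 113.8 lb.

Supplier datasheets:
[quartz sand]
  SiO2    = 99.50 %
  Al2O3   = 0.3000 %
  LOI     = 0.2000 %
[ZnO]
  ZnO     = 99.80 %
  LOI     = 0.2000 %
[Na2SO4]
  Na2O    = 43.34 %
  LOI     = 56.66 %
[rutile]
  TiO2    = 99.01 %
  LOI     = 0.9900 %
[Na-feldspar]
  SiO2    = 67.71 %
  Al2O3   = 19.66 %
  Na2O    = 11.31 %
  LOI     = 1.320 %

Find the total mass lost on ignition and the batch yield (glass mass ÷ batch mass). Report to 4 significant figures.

Every computation maintains full float precision at every stage; the intermediate values are printed, rounded to 4 significant figures, on the page; every reported result takes a single rounding — derived quantities (yield, net glass mass, totals, LOI, five oxide percentages) are carried at full float precision from the batch weights for 589.7 lb of glass, precisely as stated by the problem or the answer.
Per-material ignition loss:
  quartz sand: 227.3 × 0.002000 = 0.4546 lb
  ZnO: 122.9 × 0.002000 = 0.2458 lb
  Na2SO4: 106.0 × 0.5666 = 60.06 lb
  rutile: 82.82 × 0.009900 = 0.8199 lb
  Na-feldspar: 113.8 × 0.01320 = 1.502 lb
Total LOI = 63.08 lb
Glass = batch − LOI = 652.8 − 63.08 = 589.7 lb

LOI loss = 63.08 lb; glass = 589.7 lb; yield = 90.34%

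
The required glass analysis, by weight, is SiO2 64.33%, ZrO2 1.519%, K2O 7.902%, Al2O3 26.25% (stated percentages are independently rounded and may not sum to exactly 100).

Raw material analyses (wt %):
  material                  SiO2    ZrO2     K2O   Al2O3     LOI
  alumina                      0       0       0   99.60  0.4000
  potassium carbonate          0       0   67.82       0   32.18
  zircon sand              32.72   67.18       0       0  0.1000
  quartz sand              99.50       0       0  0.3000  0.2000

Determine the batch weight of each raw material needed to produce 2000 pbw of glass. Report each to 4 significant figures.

Batch per 2000 pbw glass:
  alumina: 523.3 pbw
  potassium carbonate: 233.0 pbw
  zircon sand: 45.22 pbw
  quartz sand: 1278 pbw
Total batch = 2080 pbw; LOI loss = 79.67 pbw; yield = 96.17%

All arithmetic holds full float precision at all times — the intermediate values are shown (rounded to 4 significant figures) on the page. Each reported number is rounded only once. All derived quantities (yield, glass mass, ignition loss, totals, the four compositions) are re-derived starting from the weights at 2000 pbw of glass in full precision as given in question or answer.
Per-oxide target masses for 2000 pbw glass:
  SiO2: 64.33% × 2000 = 1287 pbw
  ZrO2: 1.519% × 2000 = 30.38 pbw
  K2O: 7.902% × 2000 = 158.0 pbw
  Al2O3: 26.25% × 2000 = 525.0 pbw
Per-oxide balance check on the weights just shown, under the basis named above (delivered sums recover each target given rounding of the digits):
  SiO2: 45.22·0.3272 + 1278·0.9950 = 1286 pbw (target 1287 pbw)
  ZrO2: 45.22·0.6718 = 30.38 pbw (target 30.38 pbw)
  K2O: 233.0·0.6782 = 158.0 pbw (target 158.0 pbw)
  Al2O3: 523.3·0.9960 + 1278·0.003000 = 525.0 pbw (target 525.0 pbw)
Auditing the glass mass value: total batch − LOI = 2000 pbw (the targets, summed, come to 2000 pbw; basis as stated: 2000 pbw — deltas are rounding alone).
Batch grand total — Σ batch = 2080 pbw; Σ batch·LOI gives LOI loss = 79.67 pbw; yield = glass ÷ total batch = 96.17%.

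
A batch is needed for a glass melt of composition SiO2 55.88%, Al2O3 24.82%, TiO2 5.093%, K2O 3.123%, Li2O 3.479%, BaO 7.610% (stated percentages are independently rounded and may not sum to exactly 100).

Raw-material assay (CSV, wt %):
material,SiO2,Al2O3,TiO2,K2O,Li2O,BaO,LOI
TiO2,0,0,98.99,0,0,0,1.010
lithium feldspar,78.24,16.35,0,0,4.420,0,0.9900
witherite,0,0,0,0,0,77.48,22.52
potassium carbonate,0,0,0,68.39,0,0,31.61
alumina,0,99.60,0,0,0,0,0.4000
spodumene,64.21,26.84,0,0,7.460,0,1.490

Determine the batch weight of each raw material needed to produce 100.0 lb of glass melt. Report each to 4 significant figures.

Full precision is held in all steps. In-progress results are displayed, with 4-significant-figure rounding, across the worked steps — every reported value is rounded only once. All derived quantities, including net glass mass, LOI, six oxide percentages, totals, yield, are recomputed from the weighed amounts at 100.0 lb of glass at exact precision as given in the question or the answer.
Oxide mass targets, per 100.0 lb glass melt:
  SiO2: 55.88% × 100.0 = 55.88 lb
  Al2O3: 24.82% × 100.0 = 24.82 lb
  TiO2: 5.093% × 100.0 = 5.093 lb
  K2O: 3.123% × 100.0 = 3.123 lb
  Li2O: 3.479% × 100.0 = 3.479 lb
  BaO: 7.610% × 100.0 = 7.610 lb
Balance tally, oxide-wise, applying the batch weights above, relative to the basis at hand (target by target, the sums agree exact up to rounding of places):
  SiO2: 64.52·0.7824 + 8.406·0.6421 = 55.88 lb (target 55.88 lb)
  Al2O3: 64.52·0.1635 + 12.06·0.9960 + 8.406·0.2684 = 24.82 lb (target 24.82 lb)
  TiO2: 5.145·0.9899 = 5.093 lb (target 5.093 lb)
  K2O: 4.566·0.6839 = 3.123 lb (target 3.123 lb)
  Li2O: 64.52·0.04420 + 8.406·0.07460 = 3.479 lb (target 3.479 lb)
  BaO: 9.822·0.7748 = 7.610 lb (target 7.610 lb)
Glass-mass closure: total charge less LOI = 100.0 lb (the targets, summed, come to 100.0 lb; versus the stated basis of 100.0 lb — differing by rounding only).
Batch grand total — Σ batch = 104.5 lb; ignition loss, Σ(batch × LOI) = 4.519 lb; yield = glass ÷ total batch = 95.68%.

Batch per 100.0 lb glass melt:
  TiO2: 5.145 lb
  lithium feldspar: 64.52 lb
  witherite: 9.822 lb
  potassium carbonate: 4.566 lb
  alumina: 12.06 lb
  spodumene: 8.406 lb
Total batch = 104.5 lb; LOI loss = 4.519 lb; yield = 95.68%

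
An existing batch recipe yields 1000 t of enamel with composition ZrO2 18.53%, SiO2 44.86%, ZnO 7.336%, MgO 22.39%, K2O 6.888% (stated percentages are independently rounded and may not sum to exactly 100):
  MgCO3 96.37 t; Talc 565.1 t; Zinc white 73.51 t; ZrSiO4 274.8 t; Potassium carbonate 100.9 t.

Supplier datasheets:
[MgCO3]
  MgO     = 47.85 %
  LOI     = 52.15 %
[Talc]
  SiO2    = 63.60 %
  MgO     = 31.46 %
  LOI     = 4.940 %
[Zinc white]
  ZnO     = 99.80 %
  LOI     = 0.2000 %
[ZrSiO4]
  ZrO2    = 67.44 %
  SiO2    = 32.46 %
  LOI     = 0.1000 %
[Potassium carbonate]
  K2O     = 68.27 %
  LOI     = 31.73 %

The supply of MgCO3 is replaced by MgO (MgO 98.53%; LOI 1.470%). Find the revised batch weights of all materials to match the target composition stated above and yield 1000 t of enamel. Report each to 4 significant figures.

Revised batch per 1000 t enamel:
  MgO: 46.80 t
  Talc: 565.1 t
  Zinc white: 73.51 t
  ZrSiO4: 274.8 t
  Potassium carbonate: 100.9 t
Total batch = 1061 t; LOI loss = 61.04 t

In-progress results appear rounded to 4 significant figures in the printout; all internal work maintains exact precision from start to finish; every reported number sees exactly one rounding. Derived quantities are re-derived using the weight values for 1000 t of glass at full precision (yield, ignition loss, the totals, glass mass, the five compositions) as set out in either problem or answer.
Per-oxide target masses for 1000 t enamel:
  ZrO2: 18.53% × 1000 = 185.3 t
  SiO2: 44.86% × 1000 = 448.6 t
  ZnO: 7.336% × 1000 = 73.36 t
  MgO: 22.39% × 1000 = 223.9 t
  K2O: 6.888% × 1000 = 68.88 t
Balance tally, oxide-wise, on the weights just shown, for the quoted basis mass (sums match the target masses modulo rounding of the values):
  ZrO2: 274.8·0.6744 = 185.3 t (target 185.3 t)
  SiO2: 565.1·0.6360 + 274.8·0.3246 = 448.6 t (target 448.6 t)
  ZnO: 73.51·0.9980 = 73.36 t (target 73.36 t)
  MgO: 46.80·0.9853 + 565.1·0.3146 = 223.9 t (target 223.9 t)
  K2O: 100.9·0.6827 = 68.88 t (target 68.88 t)
Mass balance on the glass: batch Σ − ignition loss = 1000 t (targets for the oxides total 1000 t; with the basis standing at 1000 t — any gap is answer rounding).
Batch grand total — Σ batch = 1061 t; LOI loss = Σ batch·LOI = 61.04 t; the yield ratio, glass ÷ batch: 94.25%.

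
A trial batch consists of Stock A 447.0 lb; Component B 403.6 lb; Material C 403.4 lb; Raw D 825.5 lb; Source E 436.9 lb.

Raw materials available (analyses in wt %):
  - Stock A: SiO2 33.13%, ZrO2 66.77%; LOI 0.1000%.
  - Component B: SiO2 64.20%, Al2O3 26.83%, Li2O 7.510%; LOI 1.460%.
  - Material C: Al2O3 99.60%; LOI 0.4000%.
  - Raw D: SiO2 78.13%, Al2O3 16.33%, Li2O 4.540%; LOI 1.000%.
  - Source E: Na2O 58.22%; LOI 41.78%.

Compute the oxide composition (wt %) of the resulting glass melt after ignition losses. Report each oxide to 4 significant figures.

Values along the way appear (rounded to four significant digits) between the steps. Full float precision is held in all steps; each reported value sees exactly one rounding. Derived quantities (net glass mass, ignition loss, totals, the yield, five oxide percentages) are carried starting from the weights per 2318 lb of glass in full float precision, as set out in the problem or the answer.
Oxide masses out of the charge:
  SiO2: 447.0·0.3313 + 403.6·0.6420 + 825.5·0.7813 = 1052 lb
  Al2O3: 403.6·0.2683 + 403.4·0.9960 + 825.5·0.1633 = 644.9 lb
  Na2O: 436.9·0.5822 = 254.4 lb
  Li2O: 403.6·0.07510 + 825.5·0.04540 = 67.79 lb
  ZrO2: 447.0·0.6677 = 298.5 lb
LOI: 447.0·0.001000 + 403.6·0.01460 + 403.4·0.004000 + 825.5·0.01000 + 436.9·0.4178 = 198.7 lb
Resulting glass, batch − LOI: 2516 − 198.7 = 2318 lb (consistent with Σ oxide mass)
wt % = oxide mass / glass mass × 100

Glass mass = 2318 lb (batch 2516 − LOI 198.7).
Composition: SiO2 45.40%, Al2O3 27.82%, Na2O 10.98%, Li2O 2.925%, ZrO2 12.88%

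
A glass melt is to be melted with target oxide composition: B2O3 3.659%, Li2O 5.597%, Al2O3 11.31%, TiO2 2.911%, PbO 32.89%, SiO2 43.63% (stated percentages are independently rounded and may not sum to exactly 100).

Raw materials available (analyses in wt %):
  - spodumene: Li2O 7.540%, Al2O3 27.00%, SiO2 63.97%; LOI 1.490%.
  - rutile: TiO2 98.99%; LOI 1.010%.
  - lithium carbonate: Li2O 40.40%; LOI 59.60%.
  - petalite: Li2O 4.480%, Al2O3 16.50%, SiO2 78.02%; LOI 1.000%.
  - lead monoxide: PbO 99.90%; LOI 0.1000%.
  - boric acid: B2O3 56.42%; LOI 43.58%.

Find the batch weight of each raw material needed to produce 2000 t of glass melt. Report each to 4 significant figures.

Batch per 2000 t glass melt:
  spodumene: 309.2 t
  rutile: 58.81 t
  lithium carbonate: 123.5 t
  petalite: 864.9 t
  lead monoxide: 658.5 t
  boric acid: 129.7 t
Total batch = 2145 t; LOI loss = 144.6 t; yield = 93.26%

All arithmetic maintains exact precision at each step. In-progress results are printed with 4-significant-figure rounding in the working. Each reported number is rounded exactly once. Derived quantities, including net glass mass, yield, the totals, the six compositions, LOI, are rebuilt from the batch weights per 2000 t of glass at full float precision exactly as shown in either problem or answer.
Target masses of each oxide per 2000 t glass melt:
  B2O3: 3.659% × 2000 = 73.18 t
  Li2O: 5.597% × 2000 = 111.9 t
  Al2O3: 11.31% × 2000 = 226.2 t
  TiO2: 2.911% × 2000 = 58.22 t
  PbO: 32.89% × 2000 = 657.8 t
  SiO2: 43.63% × 2000 = 872.6 t
Sums-versus-targets review on the weights just shown, per the basis as stated (target by target, the sums agree once rounding is allowed for):
  B2O3: 129.7·0.5642 = 73.18 t (target 73.18 t)
  Li2O: 309.2·0.07540 + 123.5·0.4040 + 864.9·0.04480 = 112.0 t (target 111.9 t)
  Al2O3: 309.2·0.2700 + 864.9·0.1650 = 226.2 t (target 226.2 t)
  TiO2: 58.81·0.9899 = 58.22 t (target 58.22 t)
  PbO: 658.5·0.9990 = 657.8 t (target 657.8 t)
  SiO2: 309.2·0.6397 + 864.9·0.7802 = 872.6 t (target 872.6 t)
Consistency of the glass mass: Σ batch − LOI loss = 2000 t (summing oxide targets gives 2000 t; against the stated basis, 2000 t — any gap is answer rounding).
Batch grand total — Σ batch = 2145 t; LOI loss = Σ batch·LOI = 144.6 t; glass ÷ batch gives a yield of 93.26%.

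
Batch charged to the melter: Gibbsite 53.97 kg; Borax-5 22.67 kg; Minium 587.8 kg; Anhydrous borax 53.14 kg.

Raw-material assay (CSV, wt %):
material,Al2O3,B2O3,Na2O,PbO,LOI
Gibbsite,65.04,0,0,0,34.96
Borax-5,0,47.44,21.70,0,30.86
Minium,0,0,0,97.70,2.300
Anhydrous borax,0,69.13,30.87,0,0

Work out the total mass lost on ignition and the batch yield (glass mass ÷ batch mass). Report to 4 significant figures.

LOI loss = 39.38 kg; glass = 678.2 kg; yield = 94.51%

Values along the way are rounded to 4 significant digits when quoted; the whole derivation carries full precision at all times; exactly one rounding goes into every reported value. Derived quantities, including four oxide percentages, LOI, the totals, net glass mass, the yield, are re-derived starting from the weights for 678.2 kg of glass at exact precision as quoted within problem or answer.
Material-by-material LOI:
  Gibbsite: 53.97 × 0.3496 = 18.87 kg
  Borax-5: 22.67 × 0.3086 = 6.996 kg
  Minium: 587.8 × 0.02300 = 13.52 kg
  Anhydrous borax: 53.14 × 0 = 0 kg
Total LOI = 39.38 kg
Glass = batch − LOI = 717.6 − 39.38 = 678.2 kg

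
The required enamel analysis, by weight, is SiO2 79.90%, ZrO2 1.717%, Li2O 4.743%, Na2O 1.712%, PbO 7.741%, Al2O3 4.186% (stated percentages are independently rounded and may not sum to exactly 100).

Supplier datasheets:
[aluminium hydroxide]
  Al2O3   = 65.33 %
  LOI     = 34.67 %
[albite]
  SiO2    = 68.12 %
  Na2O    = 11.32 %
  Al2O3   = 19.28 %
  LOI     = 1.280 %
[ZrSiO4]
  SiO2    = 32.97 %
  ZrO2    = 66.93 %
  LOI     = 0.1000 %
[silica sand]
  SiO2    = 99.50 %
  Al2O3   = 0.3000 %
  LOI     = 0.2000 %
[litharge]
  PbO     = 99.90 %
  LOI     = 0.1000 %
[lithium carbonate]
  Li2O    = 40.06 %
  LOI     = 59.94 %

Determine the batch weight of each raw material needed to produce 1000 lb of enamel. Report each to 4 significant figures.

The working math keeps exact precision through every step; intermediates appear (rounded to 4 significant figures) when written out. A single rounding yields every reported value — the derived quantities, including glass mass, totals, six oxide percentages, ignition loss, the yield, are re-derived starting from the weights at 1000 lb of glass at exact precision as quoted within the problem or answer text.
Target masses of each oxide per 1000 lb enamel:
  SiO2: 79.90% × 1000 = 799.0 lb
  ZrO2: 1.717% × 1000 = 17.17 lb
  Li2O: 4.743% × 1000 = 47.43 lb
  Na2O: 1.712% × 1000 = 17.12 lb
  PbO: 7.741% × 1000 = 77.41 lb
  Al2O3: 4.186% × 1000 = 41.86 lb
Mass-balance tally per oxide on the weights just shown, per the basis as stated (oxide sums agree with the targets inside rounding margins):
  SiO2: 151.2·0.6812 + 25.65·0.3297 + 691.0·0.9950 = 799.0 lb (target 799.0 lb)
  ZrO2: 25.65·0.6693 = 17.17 lb (target 17.17 lb)
  Li2O: 118.4·0.4006 = 47.43 lb (target 47.43 lb)
  Na2O: 151.2·0.1132 = 17.12 lb (target 17.12 lb)
  PbO: 77.49·0.9990 = 77.41 lb (target 77.41 lb)
  Al2O3: 16.27·0.6533 + 151.2·0.1928 + 691.0·0.003000 = 41.85 lb (target 41.86 lb)
Mass balance on the glass: the batch minus its LOI: 1000 lb (the Σ of target masses is 1000 lb; the stated basis being 1000 lb — any gap is answer rounding).
Whole-batch sum: Σ batch = 1080 lb; loss to ignition Σ batch·LOI = 80.03 lb; yield, glass over the total, = 92.59%.

Batch per 1000 lb enamel:
  aluminium hydroxide: 16.27 lb
  albite: 151.2 lb
  ZrSiO4: 25.65 lb
  silica sand: 691.0 lb
  litharge: 77.49 lb
  lithium carbonate: 118.4 lb
Total batch = 1080 lb; LOI loss = 80.03 lb; yield = 92.59%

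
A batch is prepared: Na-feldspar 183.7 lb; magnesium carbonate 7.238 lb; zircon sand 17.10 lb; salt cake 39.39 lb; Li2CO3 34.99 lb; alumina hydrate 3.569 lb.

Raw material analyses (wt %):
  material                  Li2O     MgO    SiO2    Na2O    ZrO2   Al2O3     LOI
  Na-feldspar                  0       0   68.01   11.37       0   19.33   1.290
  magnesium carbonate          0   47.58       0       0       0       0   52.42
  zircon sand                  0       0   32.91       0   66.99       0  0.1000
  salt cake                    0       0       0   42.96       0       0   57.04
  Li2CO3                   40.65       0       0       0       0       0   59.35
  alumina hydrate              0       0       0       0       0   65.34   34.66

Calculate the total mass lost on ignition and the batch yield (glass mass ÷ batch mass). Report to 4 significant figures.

LOI loss = 50.65 lb; glass = 235.3 lb; yield = 82.29%

Working values are displayed rounded off to 4 significant digits on the page; the working math runs at full float precision end to end; every reported result is rounded once only — all derived quantities, including the yield, net glass mass, the totals, six oxide percentages, LOI, are rebuilt from the batch weights on 235.3 lb of glass in full float precision, as quoted within either problem or answer.
Each material's LOI contribution:
  Na-feldspar: 183.7 × 0.01290 = 2.370 lb
  magnesium carbonate: 7.238 × 0.5242 = 3.794 lb
  zircon sand: 17.10 × 0.001000 = 0.01710 lb
  salt cake: 39.39 × 0.5704 = 22.47 lb
  Li2CO3: 34.99 × 0.5935 = 20.77 lb
  alumina hydrate: 3.569 × 0.3466 = 1.237 lb
Total LOI = 50.65 lb
Glass = batch − LOI = 286.0 − 50.65 = 235.3 lb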